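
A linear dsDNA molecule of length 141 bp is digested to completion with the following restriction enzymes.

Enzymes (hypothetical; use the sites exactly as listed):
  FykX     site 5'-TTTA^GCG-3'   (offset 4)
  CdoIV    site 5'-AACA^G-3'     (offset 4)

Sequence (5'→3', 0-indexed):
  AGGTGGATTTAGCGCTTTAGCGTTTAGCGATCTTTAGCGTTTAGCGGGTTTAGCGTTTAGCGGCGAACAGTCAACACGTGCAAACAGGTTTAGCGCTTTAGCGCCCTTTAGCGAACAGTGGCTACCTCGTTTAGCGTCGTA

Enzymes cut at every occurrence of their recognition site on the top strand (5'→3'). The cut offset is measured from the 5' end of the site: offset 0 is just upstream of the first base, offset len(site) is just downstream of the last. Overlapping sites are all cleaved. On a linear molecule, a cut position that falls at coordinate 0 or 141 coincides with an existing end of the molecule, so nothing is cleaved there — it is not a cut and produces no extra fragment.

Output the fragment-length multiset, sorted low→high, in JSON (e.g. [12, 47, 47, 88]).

[6,7,7,7,7,8,8,8,9,10,10,10,11,16,17]

Site scan:
  FykX TTTAGCG/4: at [7, 15, 22, 32, 39, 48, 55, 88, 96, 106, 129] ⇒ [11, 19, 26, 36, 43, 52, 59, 92, 100, 110, 133]
  CdoIV AACAG/4: at [65, 82, 113] ⇒ [69, 86, 117]

All cut coordinates (distinct, sorted): [11, 19, 26, 36, 43, 52, 59, 69, 86, 92, 100, 110, 117, 133]

Fragments:
  [0,11): 11 bp
  [11,19): 8 bp
  [19,26): 7 bp
  [26,36): 10 bp
  [36,43): 7 bp
  [43,52): 9 bp
  [52,59): 7 bp
  [59,69): 10 bp
  [69,86): 17 bp
  [86,92): 6 bp
  [92,100): 8 bp
  [100,110): 10 bp
  [110,117): 7 bp
  [117,133): 16 bp
  [133,141): 8 bp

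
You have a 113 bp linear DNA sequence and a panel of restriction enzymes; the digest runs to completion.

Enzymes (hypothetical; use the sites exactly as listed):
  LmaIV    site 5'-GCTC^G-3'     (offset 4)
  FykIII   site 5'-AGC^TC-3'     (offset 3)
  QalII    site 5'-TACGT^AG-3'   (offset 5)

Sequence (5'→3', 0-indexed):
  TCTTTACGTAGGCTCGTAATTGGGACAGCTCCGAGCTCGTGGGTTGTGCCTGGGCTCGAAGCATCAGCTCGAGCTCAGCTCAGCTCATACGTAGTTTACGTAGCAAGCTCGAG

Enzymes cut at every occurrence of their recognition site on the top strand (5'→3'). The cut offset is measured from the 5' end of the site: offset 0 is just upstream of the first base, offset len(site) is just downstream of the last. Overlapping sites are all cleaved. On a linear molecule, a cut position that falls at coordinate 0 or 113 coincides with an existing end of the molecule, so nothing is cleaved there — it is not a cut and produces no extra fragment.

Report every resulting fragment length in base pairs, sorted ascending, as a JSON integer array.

Per-enzyme occurrences:
  LmaIV (GCTCG, off=4): starts [11, 34, 53, 66, 106] → cuts [15, 38, 57, 70, 110]
  FykIII (AGCTC, off=3): starts [26, 33, 65, 71, 76, 81, 105] → cuts [29, 36, 68, 74, 79, 84, 108]
  QalII (TACGTAG, off=5): starts [4, 87, 96] → cuts [9, 92, 101]

Pooled cuts: [9, 15, 29, 36, 38, 57, 68, 70, 74, 79, 84, 92, 101, 108, 110]

Fragment lengths:
  [0,9): 9 bp
  [9,15): 6 bp
  [15,29): 14 bp
  [29,36): 7 bp
  [36,38): 2 bp
  [38,57): 19 bp
  [57,68): 11 bp
  [68,70): 2 bp
  [70,74): 4 bp
  [74,79): 5 bp
  [79,84): 5 bp
  [84,92): 8 bp
  [92,101): 9 bp
  [101,108): 7 bp
  [108,110): 2 bp
  [110,113): 3 bp

[2,2,2,3,4,5,5,6,7,7,8,9,9,11,14,19]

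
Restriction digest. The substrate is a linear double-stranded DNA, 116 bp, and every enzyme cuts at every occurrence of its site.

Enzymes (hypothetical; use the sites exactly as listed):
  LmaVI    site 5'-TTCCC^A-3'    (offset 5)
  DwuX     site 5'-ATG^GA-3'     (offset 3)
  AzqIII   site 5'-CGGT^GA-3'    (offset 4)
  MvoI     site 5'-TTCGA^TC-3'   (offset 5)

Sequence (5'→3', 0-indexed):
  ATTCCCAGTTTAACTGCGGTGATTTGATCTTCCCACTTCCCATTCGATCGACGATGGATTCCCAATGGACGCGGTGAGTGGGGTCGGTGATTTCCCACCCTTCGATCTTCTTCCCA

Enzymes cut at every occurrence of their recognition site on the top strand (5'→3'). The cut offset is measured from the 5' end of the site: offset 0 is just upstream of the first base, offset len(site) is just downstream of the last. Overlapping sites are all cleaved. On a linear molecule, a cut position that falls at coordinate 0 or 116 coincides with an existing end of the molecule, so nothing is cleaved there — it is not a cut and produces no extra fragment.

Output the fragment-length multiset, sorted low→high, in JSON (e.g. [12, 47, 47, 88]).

[1,4,6,6,7,7,8,8,9,9,10,13,14,14]

Per-enzyme occurrences:
  LmaVI (TTCCCA, off=5): starts [1, 29, 36, 58, 91, 110] → cuts [6, 34, 41, 63, 96, 115]
  DwuX (ATGGA, off=3): starts [53, 64] → cuts [56, 67]
  AzqIII (CGGTGA, off=4): starts [16, 71, 84] → cuts [20, 75, 88]
  MvoI (TTCGATC, off=5): starts [42, 100] → cuts [47, 105]

All cut coordinates (distinct, sorted): [6, 20, 34, 41, 47, 56, 63, 67, 75, 88, 96, 105, 115]

Fragments:
  [0,6): 6 bp
  [6,20): 14 bp
  [20,34): 14 bp
  [34,41): 7 bp
  [41,47): 6 bp
  [47,56): 9 bp
  [56,63): 7 bp
  [63,67): 4 bp
  [67,75): 8 bp
  [75,88): 13 bp
  [88,96): 8 bp
  [96,105): 9 bp
  [105,115): 10 bp
  [115,116): 1 bp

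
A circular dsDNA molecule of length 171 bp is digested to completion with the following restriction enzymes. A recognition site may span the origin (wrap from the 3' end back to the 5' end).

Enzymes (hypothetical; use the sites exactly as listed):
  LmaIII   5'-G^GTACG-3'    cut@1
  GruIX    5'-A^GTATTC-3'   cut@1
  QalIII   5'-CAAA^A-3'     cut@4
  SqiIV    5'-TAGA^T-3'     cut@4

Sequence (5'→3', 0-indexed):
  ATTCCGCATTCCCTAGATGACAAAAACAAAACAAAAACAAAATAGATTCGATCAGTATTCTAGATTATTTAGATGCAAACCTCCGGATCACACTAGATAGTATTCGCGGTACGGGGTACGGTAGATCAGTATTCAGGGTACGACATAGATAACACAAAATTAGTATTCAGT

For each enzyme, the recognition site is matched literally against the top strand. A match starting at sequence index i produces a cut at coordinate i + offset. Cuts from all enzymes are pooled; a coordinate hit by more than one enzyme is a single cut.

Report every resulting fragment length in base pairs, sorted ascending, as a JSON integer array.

Scan for sites:
  LmaIII (GGTACG, off=1): starts [107, 114, 136] → cuts [108, 115, 137]
  GruIX (AGTATTC, off=1): starts [53, 98, 127, 161, 168] → cuts [54, 99, 128, 162, 169]
  QalIII (CAAAA, off=4): starts [20, 26, 31, 37, 154] → cuts [24, 30, 35, 41, 158]
  SqiIV (TAGAT, off=4): starts [13, 42, 60, 69, 93, 121, 145] → cuts [17, 46, 64, 73, 97, 125, 149]

All cut coordinates (distinct, sorted): [17, 24, 30, 35, 41, 46, 54, 64, 73, 97, 99, 108, 115, 125, 128, 137, 149, 158, 162, 169]

Fragments:
  17→24: 7 bp
  24→30: 6 bp
  30→35: 5 bp
  35→41: 6 bp
  41→46: 5 bp
  46→54: 8 bp
  54→64: 10 bp
  64→73: 9 bp
  73→97: 24 bp
  97→99: 2 bp
  99→108: 9 bp
  108→115: 7 bp
  115→125: 10 bp
  125→128: 3 bp
  128→137: 9 bp
  137→149: 12 bp
  149→158: 9 bp
  158→162: 4 bp
  162→169: 7 bp
  169→17 (wrap): 171-169+17 = 19 bp

[2,3,4,5,5,6,6,7,7,7,8,9,9,9,9,10,10,12,19,24]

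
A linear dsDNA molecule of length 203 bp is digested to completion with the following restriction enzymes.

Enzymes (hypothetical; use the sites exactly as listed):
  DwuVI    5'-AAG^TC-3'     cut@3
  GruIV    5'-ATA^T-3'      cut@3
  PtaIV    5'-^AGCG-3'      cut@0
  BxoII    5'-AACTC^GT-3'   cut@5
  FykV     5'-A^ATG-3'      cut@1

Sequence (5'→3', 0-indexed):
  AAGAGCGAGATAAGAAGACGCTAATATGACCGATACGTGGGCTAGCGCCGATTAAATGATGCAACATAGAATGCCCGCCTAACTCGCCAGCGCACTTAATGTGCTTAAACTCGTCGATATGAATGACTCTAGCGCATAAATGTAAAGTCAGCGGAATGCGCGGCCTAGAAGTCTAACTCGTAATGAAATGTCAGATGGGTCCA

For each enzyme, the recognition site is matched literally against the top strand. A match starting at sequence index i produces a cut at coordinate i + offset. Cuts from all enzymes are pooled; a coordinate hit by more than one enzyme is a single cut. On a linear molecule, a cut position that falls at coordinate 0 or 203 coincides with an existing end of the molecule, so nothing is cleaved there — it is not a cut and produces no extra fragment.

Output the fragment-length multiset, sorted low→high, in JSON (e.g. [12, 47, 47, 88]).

[2,3,3,3,5,6,7,8,8,8,9,10,12,14,15,16,16,17,18,23]

Site scan:
  DwuVI AAGTC/3: at [144, 168] ⇒ [147, 171]
  GruIV ATAT/3: at [23, 116] ⇒ [26, 119]
  PtaIV AGCG/0: at [3, 43, 88, 130, 149] ⇒ [3, 43, 88, 130, 149]
  BxoII AACTCGT/5: at [107, 174] ⇒ [112, 179]
  FykV AATG/1: at [54, 69, 97, 121, 138, 154, 181, 186] ⇒ [55, 70, 98, 122, 139, 155, 182, 187]

Pooled cuts: [3, 26, 43, 55, 70, 88, 98, 112, 119, 122, 130, 139, 147, 149, 155, 171, 179, 182, 187]

Fragments:
  [0,3): 3 bp
  [3,26): 23 bp
  [26,43): 17 bp
  [43,55): 12 bp
  [55,70): 15 bp
  [70,88): 18 bp
  [88,98): 10 bp
  [98,112): 14 bp
  [112,119): 7 bp
  [119,122): 3 bp
  [122,130): 8 bp
  [130,139): 9 bp
  [139,147): 8 bp
  [147,149): 2 bp
  [149,155): 6 bp
  [155,171): 16 bp
  [171,179): 8 bp
  [179,182): 3 bp
  [182,187): 5 bp
  [187,203): 16 bp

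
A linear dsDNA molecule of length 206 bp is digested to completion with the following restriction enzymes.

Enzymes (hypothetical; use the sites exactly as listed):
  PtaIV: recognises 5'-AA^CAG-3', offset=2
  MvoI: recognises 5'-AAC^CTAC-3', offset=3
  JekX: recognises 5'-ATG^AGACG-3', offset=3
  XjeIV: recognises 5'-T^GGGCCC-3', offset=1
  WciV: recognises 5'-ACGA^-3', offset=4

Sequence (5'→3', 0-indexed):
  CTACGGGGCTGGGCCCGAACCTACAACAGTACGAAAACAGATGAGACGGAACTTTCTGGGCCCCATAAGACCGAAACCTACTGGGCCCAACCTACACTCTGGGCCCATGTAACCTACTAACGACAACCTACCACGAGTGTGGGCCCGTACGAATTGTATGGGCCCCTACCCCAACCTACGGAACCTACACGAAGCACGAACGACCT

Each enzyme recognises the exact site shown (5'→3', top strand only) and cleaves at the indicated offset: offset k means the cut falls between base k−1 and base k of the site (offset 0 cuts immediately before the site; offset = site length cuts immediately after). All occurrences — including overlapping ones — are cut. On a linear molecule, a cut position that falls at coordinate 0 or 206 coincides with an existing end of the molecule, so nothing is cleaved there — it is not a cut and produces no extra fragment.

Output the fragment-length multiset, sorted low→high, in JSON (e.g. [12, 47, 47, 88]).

Scan for sites:
  PtaIV (AACAG, off=2): starts [24, 35] → cuts [26, 37]
  MvoI (AACCTAC, off=3): starts [17, 74, 88, 110, 124, 172, 181] → cuts [20, 77, 91, 113, 127, 175, 184]
  JekX (ATGAGACG, off=3): starts [40] → cuts [43]
  XjeIV (TGGGCCC, off=1): starts [9, 56, 81, 99, 139, 158] → cuts [10, 57, 82, 100, 140, 159]
  WciV (ACGA, off=4): starts [30, 119, 132, 148, 188, 195, 199] → cuts [34, 123, 136, 152, 192, 199, 203]

Pooled cuts: [10, 20, 26, 34, 37, 43, 57, 77, 82, 91, 100, 113, 123, 127, 136, 140, 152, 159, 175, 184, 192, 199, 203]

Fragment lengths:
  [0,10): 10 bp
  [10,20): 10 bp
  [20,26): 6 bp
  [26,34): 8 bp
  [34,37): 3 bp
  [37,43): 6 bp
  [43,57): 14 bp
  [57,77): 20 bp
  [77,82): 5 bp
  [82,91): 9 bp
  [91,100): 9 bp
  [100,113): 13 bp
  [113,123): 10 bp
  [123,127): 4 bp
  [127,136): 9 bp
  [136,140): 4 bp
  [140,152): 12 bp
  [152,159): 7 bp
  [159,175): 16 bp
  [175,184): 9 bp
  [184,192): 8 bp
  [192,199): 7 bp
  [199,203): 4 bp
  [203,206): 3 bp

[3,3,4,4,4,5,6,6,7,7,8,8,9,9,9,9,10,10,10,12,13,14,16,20]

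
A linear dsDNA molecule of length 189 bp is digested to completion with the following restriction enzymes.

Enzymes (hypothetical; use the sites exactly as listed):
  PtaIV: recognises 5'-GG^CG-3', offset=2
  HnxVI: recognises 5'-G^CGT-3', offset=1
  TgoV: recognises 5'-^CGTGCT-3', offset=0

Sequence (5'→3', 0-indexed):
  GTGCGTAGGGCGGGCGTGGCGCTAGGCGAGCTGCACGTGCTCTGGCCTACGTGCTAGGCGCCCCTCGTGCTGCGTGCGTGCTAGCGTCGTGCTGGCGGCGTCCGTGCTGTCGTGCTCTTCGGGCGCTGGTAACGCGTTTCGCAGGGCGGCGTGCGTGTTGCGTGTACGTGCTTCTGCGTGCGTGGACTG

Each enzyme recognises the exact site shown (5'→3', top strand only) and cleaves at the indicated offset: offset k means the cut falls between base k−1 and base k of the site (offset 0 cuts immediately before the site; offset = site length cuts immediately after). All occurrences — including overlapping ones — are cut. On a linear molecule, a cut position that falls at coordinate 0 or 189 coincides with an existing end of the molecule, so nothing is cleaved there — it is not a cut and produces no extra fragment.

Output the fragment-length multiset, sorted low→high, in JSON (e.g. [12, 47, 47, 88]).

Per-enzyme occurrences:
  PtaIV GGCG/2: at [8, 12, 17, 24, 56, 93, 96, 121, 144, 147] ⇒ [10, 14, 19, 26, 58, 95, 98, 123, 146, 149]
  HnxVI GCGT/1: at [2, 13, 71, 75, 83, 97, 133, 148, 152, 159, 175, 179] ⇒ [3, 14, 72, 76, 84, 98, 134, 149, 153, 160, 176, 180]
  TgoV CGTGCT/0: at [35, 49, 65, 76, 87, 102, 110, 166] ⇒ [35, 49, 65, 76, 87, 102, 110, 166]

All cut coordinates (distinct, sorted): [3, 10, 14, 19, 26, 35, 49, 58, 65, 72, 76, 84, 87, 95, 98, 102, 110, 123, 134, 146, 149, 153, 160, 166, 176, 180]

Fragment lengths:
  [0,3): 3 bp
  [3,10): 7 bp
  [10,14): 4 bp
  [14,19): 5 bp
  [19,26): 7 bp
  [26,35): 9 bp
  [35,49): 14 bp
  [49,58): 9 bp
  [58,65): 7 bp
  [65,72): 7 bp
  [72,76): 4 bp
  [76,84): 8 bp
  [84,87): 3 bp
  [87,95): 8 bp
  [95,98): 3 bp
  [98,102): 4 bp
  [102,110): 8 bp
  [110,123): 13 bp
  [123,134): 11 bp
  [134,146): 12 bp
  [146,149): 3 bp
  [149,153): 4 bp
  [153,160): 7 bp
  [160,166): 6 bp
  [166,176): 10 bp
  [176,180): 4 bp
  [180,189): 9 bp

[3,3,3,3,4,4,4,4,4,5,6,7,7,7,7,7,8,8,8,9,9,9,10,11,12,13,14]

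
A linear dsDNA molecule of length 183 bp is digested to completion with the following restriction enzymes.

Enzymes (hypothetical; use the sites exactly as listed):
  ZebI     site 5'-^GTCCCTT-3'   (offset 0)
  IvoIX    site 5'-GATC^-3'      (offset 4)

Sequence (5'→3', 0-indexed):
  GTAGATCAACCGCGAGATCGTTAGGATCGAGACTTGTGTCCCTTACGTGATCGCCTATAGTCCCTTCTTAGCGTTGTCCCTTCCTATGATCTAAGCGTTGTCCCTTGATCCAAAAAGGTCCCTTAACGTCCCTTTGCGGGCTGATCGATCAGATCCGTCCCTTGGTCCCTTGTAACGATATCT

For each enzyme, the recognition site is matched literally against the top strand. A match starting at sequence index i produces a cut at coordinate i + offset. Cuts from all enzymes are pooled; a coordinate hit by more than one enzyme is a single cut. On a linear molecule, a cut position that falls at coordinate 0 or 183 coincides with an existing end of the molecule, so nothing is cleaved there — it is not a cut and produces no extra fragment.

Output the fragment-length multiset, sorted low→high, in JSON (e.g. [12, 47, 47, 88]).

Scan for sites:
  ZebI (GTCCCTT, off=0): starts [37, 59, 75, 99, 117, 127, 156, 164] → cuts [37, 59, 75, 99, 117, 127, 156, 164]
  IvoIX (GATC, off=4): starts [3, 15, 24, 48, 87, 106, 142, 146, 151] → cuts [7, 19, 28, 52, 91, 110, 146, 150, 155]

All cut coordinates (distinct, sorted): [7, 19, 28, 37, 52, 59, 75, 91, 99, 110, 117, 127, 146, 150, 155, 156, 164]

Fragments:
  [0,7): 7 bp
  [7,19): 12 bp
  [19,28): 9 bp
  [28,37): 9 bp
  [37,52): 15 bp
  [52,59): 7 bp
  [59,75): 16 bp
  [75,91): 16 bp
  [91,99): 8 bp
  [99,110): 11 bp
  [110,117): 7 bp
  [117,127): 10 bp
  [127,146): 19 bp
  [146,150): 4 bp
  [150,155): 5 bp
  [155,156): 1 bp
  [156,164): 8 bp
  [164,183): 19 bp

[1,4,5,7,7,7,8,8,9,9,10,11,12,15,16,16,19,19]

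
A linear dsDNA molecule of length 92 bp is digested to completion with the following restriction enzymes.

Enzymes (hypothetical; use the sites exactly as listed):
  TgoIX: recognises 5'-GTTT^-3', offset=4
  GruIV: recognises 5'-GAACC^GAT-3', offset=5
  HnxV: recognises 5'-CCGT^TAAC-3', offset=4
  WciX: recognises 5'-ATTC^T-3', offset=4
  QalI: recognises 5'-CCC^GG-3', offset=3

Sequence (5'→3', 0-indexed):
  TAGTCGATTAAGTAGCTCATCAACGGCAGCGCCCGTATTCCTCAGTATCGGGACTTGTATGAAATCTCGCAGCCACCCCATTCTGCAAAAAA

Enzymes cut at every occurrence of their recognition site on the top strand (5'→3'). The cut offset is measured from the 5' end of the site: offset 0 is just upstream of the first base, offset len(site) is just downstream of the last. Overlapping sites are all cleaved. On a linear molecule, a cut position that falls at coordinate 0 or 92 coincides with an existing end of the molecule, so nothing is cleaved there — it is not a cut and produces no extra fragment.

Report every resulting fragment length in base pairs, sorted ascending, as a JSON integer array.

[9,83]

Site scan:
  TgoIX (GTTT, off=4): no sites
  GruIV (GAACCGAT, off=5): no sites
  HnxV (CCGTTAAC, off=4): no sites
  WciX ATTCT/4: at [79] ⇒ [83]
  QalI (CCCGG, off=3): no sites

Pooled cuts: [83]

Fragments:
  [0,83): 83 bp
  [83,92): 9 bp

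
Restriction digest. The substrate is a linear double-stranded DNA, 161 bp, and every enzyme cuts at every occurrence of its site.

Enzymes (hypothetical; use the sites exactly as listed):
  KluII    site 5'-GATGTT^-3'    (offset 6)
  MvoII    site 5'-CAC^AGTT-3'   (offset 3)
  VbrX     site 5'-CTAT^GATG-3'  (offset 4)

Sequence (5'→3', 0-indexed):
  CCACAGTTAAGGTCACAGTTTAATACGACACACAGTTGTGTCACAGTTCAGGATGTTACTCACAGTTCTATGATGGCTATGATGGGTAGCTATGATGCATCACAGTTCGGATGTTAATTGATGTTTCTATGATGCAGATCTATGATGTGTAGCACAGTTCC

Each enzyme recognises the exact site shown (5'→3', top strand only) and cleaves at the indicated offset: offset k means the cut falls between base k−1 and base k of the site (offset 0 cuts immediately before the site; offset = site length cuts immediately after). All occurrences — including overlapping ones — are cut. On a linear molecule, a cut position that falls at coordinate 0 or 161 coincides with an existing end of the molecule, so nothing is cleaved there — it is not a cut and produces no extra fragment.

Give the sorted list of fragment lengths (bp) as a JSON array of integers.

Per-enzyme occurrences:
  KluII (GATGTT, off=6): starts [51, 109, 119] → cuts [57, 115, 125]
  MvoII (CACAGTT, off=3): starts [1, 13, 30, 41, 60, 100, 152] → cuts [4, 16, 33, 44, 63, 103, 155]
  VbrX (CTATGATG, off=4): starts [67, 76, 89, 126, 139] → cuts [71, 80, 93, 130, 143]

All cut coordinates (distinct, sorted): [4, 16, 33, 44, 57, 63, 71, 80, 93, 103, 115, 125, 130, 143, 155]

Fragments:
  [0,4): 4 bp
  [4,16): 12 bp
  [16,33): 17 bp
  [33,44): 11 bp
  [44,57): 13 bp
  [57,63): 6 bp
  [63,71): 8 bp
  [71,80): 9 bp
  [80,93): 13 bp
  [93,103): 10 bp
  [103,115): 12 bp
  [115,125): 10 bp
  [125,130): 5 bp
  [130,143): 13 bp
  [143,155): 12 bp
  [155,161): 6 bp

[4,5,6,6,8,9,10,10,11,12,12,12,13,13,13,17]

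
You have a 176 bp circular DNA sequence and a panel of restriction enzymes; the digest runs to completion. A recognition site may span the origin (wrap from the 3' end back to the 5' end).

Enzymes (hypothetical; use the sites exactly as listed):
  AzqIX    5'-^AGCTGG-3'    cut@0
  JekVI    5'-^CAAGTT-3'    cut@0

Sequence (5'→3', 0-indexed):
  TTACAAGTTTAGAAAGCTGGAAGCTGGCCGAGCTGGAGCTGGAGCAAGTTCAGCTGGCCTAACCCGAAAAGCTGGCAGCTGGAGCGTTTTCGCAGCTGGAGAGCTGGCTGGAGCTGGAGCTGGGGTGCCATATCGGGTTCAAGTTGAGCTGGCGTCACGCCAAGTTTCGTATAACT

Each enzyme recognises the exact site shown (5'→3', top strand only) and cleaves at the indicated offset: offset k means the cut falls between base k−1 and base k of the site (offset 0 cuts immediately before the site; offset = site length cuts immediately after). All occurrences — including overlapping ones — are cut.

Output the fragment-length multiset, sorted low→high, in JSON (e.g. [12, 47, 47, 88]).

[6,6,7,7,7,7,8,8,9,10,11,14,17,18,19,22]

Per-enzyme occurrences:
  AzqIX AGCTGG/0: at [14, 21, 30, 36, 51, 69, 76, 93, 101, 111, 117, 146] ⇒ [14, 21, 30, 36, 51, 69, 76, 93, 101, 111, 117, 146]
  JekVI CAAGTT/0: at [3, 44, 139, 160] ⇒ [3, 44, 139, 160]

Pooled cuts: [3, 14, 21, 30, 36, 44, 51, 69, 76, 93, 101, 111, 117, 139, 146, 160]

Fragments:
  3→14: 11 bp
  14→21: 7 bp
  21→30: 9 bp
  30→36: 6 bp
  36→44: 8 bp
  44→51: 7 bp
  51→69: 18 bp
  69→76: 7 bp
  76→93: 17 bp
  93→101: 8 bp
  101→111: 10 bp
  111→117: 6 bp
  117→139: 22 bp
  139→146: 7 bp
  146→160: 14 bp
  160→3 (wrap): 176-160+3 = 19 bp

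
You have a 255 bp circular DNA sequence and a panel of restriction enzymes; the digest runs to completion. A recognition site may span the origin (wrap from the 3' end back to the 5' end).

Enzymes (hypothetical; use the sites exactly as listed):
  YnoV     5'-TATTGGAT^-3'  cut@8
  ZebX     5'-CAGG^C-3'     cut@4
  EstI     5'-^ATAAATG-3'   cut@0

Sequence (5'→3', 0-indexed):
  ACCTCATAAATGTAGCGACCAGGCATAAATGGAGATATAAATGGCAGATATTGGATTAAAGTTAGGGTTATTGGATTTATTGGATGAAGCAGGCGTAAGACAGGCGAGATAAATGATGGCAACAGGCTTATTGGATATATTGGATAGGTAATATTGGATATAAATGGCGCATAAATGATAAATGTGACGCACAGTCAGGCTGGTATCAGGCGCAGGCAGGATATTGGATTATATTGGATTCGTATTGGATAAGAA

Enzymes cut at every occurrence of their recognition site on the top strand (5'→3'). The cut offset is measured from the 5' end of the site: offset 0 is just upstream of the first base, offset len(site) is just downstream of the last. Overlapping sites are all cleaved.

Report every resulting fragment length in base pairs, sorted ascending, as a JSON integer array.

Site scan:
  YnoV (TATTGGAT, off=8): starts [48, 68, 77, 128, 137, 151, 221, 231, 242] → cuts [56, 76, 85, 136, 145, 159, 229, 239, 250]
  ZebX (CAGGC, off=4): starts [19, 89, 100, 122, 195, 206, 212] → cuts [23, 93, 104, 126, 199, 210, 216]
  EstI (ATAAATG, off=0): starts [5, 24, 36, 108, 159, 170, 177] → cuts [5, 24, 36, 108, 159, 170, 177]

Pooled cuts: [5, 23, 24, 36, 56, 76, 85, 93, 104, 108, 126, 136, 145, 159, 170, 177, 199, 210, 216, 229, 239, 250]

Fragments:
  5→23: 18 bp
  23→24: 1 bp
  24→36: 12 bp
  36→56: 20 bp
  56→76: 20 bp
  76→85: 9 bp
  85→93: 8 bp
  93→104: 11 bp
  104→108: 4 bp
  108→126: 18 bp
  126→136: 10 bp
  136→145: 9 bp
  145→159: 14 bp
  159→170: 11 bp
  170→177: 7 bp
  177→199: 22 bp
  199→210: 11 bp
  210→216: 6 bp
  216→229: 13 bp
  229→239: 10 bp
  239→250: 11 bp
  250→5 (wrap): 255-250+5 = 10 bp

[1,4,6,7,8,9,9,10,10,10,11,11,11,11,12,13,14,18,18,20,20,22]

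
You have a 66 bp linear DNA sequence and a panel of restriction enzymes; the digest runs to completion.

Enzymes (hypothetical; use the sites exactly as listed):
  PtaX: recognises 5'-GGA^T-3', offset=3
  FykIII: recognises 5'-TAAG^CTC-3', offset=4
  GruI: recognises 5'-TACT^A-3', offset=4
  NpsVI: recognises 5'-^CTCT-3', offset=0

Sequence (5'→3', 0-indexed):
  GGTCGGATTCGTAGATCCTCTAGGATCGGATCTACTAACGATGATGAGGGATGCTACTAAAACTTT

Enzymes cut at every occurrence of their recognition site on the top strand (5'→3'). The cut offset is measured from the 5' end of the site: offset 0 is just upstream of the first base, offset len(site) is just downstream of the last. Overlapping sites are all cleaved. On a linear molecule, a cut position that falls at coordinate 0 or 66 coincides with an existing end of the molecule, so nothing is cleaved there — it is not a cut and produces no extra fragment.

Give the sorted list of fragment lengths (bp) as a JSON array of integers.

Per-enzyme occurrences:
  PtaX GGAT/3: at [4, 22, 27, 48] ⇒ [7, 25, 30, 51]
  FykIII (TAAGCTC, off=4): no sites
  GruI TACTA/4: at [32, 54] ⇒ [36, 58]
  NpsVI CTCT/0: at [17] ⇒ [17]

Pooled cuts: [7, 17, 25, 30, 36, 51, 58]

Fragments:
  [0,7): 7 bp
  [7,17): 10 bp
  [17,25): 8 bp
  [25,30): 5 bp
  [30,36): 6 bp
  [36,51): 15 bp
  [51,58): 7 bp
  [58,66): 8 bp

[5,6,7,7,8,8,10,15]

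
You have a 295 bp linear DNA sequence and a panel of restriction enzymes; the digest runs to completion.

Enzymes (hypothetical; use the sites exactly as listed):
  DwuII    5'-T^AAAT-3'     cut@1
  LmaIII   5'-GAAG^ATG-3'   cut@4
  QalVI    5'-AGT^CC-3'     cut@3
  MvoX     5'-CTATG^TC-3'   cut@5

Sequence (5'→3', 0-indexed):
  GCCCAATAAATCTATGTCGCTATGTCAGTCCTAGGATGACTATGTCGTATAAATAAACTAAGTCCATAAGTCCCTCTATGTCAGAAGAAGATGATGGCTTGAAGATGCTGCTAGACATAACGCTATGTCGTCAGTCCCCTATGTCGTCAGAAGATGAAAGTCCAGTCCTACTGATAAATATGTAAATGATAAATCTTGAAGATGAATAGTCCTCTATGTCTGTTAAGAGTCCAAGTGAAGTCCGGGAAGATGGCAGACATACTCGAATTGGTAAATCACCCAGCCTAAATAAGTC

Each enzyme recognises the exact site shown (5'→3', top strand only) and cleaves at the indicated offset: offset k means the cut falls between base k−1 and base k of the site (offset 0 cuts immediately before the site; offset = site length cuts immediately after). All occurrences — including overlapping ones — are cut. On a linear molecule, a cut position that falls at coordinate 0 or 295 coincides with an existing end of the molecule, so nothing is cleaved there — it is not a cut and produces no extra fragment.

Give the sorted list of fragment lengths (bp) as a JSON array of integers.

[5,5,6,7,7,8,8,8,8,8,8,8,8,9,9,9,9,9,10,10,11,11,12,13,14,14,15,23,23]

Per-enzyme occurrences:
  DwuII TAAAT/1: at [6, 49, 174, 182, 189, 271, 285] ⇒ [7, 50, 175, 183, 190, 272, 286]
  LmaIII GAAGATG/4: at [86, 100, 149, 197, 245] ⇒ [90, 104, 153, 201, 249]
  QalVI AGTCC/3: at [26, 60, 68, 132, 158, 163, 207, 227, 238] ⇒ [29, 63, 71, 135, 161, 166, 210, 230, 241]
  MvoX CTATGTC/5: at [11, 19, 39, 75, 122, 138, 213] ⇒ [16, 24, 44, 80, 127, 143, 218]

Pooled cuts: [7, 16, 24, 29, 44, 50, 63, 71, 80, 90, 104, 127, 135, 143, 153, 161, 166, 175, 183, 190, 201, 210, 218, 230, 241, 249, 272, 286]

Fragments:
  [0,7): 7 bp
  [7,16): 9 bp
  [16,24): 8 bp
  [24,29): 5 bp
  [29,44): 15 bp
  [44,50): 6 bp
  [50,63): 13 bp
  [63,71): 8 bp
  [71,80): 9 bp
  [80,90): 10 bp
  [90,104): 14 bp
  [104,127): 23 bp
  [127,135): 8 bp
  [135,143): 8 bp
  [143,153): 10 bp
  [153,161): 8 bp
  [161,166): 5 bp
  [166,175): 9 bp
  [175,183): 8 bp
  [183,190): 7 bp
  [190,201): 11 bp
  [201,210): 9 bp
  [210,218): 8 bp
  [218,230): 12 bp
  [230,241): 11 bp
  [241,249): 8 bp
  [249,272): 23 bp
  [272,286): 14 bp
  [286,295): 9 bp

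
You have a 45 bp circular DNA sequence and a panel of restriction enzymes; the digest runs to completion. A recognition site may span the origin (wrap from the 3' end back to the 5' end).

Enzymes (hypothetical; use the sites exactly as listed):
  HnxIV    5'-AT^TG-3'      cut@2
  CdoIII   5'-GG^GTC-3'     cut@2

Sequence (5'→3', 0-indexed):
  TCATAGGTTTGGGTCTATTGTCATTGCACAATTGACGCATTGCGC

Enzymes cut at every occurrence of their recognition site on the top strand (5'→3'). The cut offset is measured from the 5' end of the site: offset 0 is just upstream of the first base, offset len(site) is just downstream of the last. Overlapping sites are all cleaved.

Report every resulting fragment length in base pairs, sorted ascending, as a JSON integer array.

[6,6,8,8,17]

Per-enzyme occurrences:
  HnxIV (ATTG, off=2): starts [16, 22, 30, 38] → cuts [18, 24, 32, 40]
  CdoIII (GGGTC, off=2): starts [10] → cuts [12]

All cut coordinates (distinct, sorted): [12, 18, 24, 32, 40]

Fragments:
  12→18: 6 bp
  18→24: 6 bp
  24→32: 8 bp
  32→40: 8 bp
  40→12 (wrap): 45-40+12 = 17 bp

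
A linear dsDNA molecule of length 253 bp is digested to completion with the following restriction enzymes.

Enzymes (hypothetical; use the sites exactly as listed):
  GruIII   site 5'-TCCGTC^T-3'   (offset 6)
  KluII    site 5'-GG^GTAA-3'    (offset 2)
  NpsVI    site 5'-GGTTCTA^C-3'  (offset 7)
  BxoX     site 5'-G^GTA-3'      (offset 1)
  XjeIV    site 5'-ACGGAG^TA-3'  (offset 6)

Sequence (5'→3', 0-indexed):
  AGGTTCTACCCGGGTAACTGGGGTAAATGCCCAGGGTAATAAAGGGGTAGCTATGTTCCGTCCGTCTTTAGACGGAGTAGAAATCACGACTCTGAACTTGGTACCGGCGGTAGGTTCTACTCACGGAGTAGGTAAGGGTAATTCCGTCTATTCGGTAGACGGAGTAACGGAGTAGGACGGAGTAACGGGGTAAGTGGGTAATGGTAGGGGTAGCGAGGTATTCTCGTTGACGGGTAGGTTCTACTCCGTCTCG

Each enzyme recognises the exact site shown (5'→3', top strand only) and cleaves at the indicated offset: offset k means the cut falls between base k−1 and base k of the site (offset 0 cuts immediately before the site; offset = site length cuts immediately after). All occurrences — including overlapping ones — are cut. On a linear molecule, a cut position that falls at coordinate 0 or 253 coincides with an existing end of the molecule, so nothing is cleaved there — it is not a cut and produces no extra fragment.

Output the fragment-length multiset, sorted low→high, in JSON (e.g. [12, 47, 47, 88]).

[3,3,5,6,6,6,6,7,7,8,8,8,8,9,9,9,10,10,10,10,11,11,11,13,16,20,23]

Site scan:
  GruIII (TCCGTCT, off=6): starts [60, 142, 244] → cuts [66, 148, 250]
  KluII (GGGTAA, off=2): starts [11, 20, 33, 135, 187, 195] → cuts [13, 22, 35, 137, 189, 197]
  NpsVI (GGTTCTAC, off=7): starts [1, 112, 236] → cuts [8, 119, 243]
  BxoX (GGTA, off=1): starts [12, 21, 34, 45, 99, 108, 130, 136, 153, 188, 196, 202, 208, 216, 232] → cuts [13, 22, 35, 46, 100, 109, 131, 137, 154, 189, 197, 203, 209, 217, 233]
  XjeIV (ACGGAGTA, off=6): starts [71, 122, 158, 166, 176] → cuts [77, 128, 164, 172, 182]

Pooled cuts: [8, 13, 22, 35, 46, 66, 77, 100, 109, 119, 128, 131, 137, 148, 154, 164, 172, 182, 189, 197, 203, 209, 217, 233, 243, 250]

Fragment lengths:
  [0,8): 8 bp
  [8,13): 5 bp
  [13,22): 9 bp
  [22,35): 13 bp
  [35,46): 11 bp
  [46,66): 20 bp
  [66,77): 11 bp
  [77,100): 23 bp
  [100,109): 9 bp
  [109,119): 10 bp
  [119,128): 9 bp
  [128,131): 3 bp
  [131,137): 6 bp
  [137,148): 11 bp
  [148,154): 6 bp
  [154,164): 10 bp
  [164,172): 8 bp
  [172,182): 10 bp
  [182,189): 7 bp
  [189,197): 8 bp
  [197,203): 6 bp
  [203,209): 6 bp
  [209,217): 8 bp
  [217,233): 16 bp
  [233,243): 10 bp
  [243,250): 7 bp
  [250,253): 3 bp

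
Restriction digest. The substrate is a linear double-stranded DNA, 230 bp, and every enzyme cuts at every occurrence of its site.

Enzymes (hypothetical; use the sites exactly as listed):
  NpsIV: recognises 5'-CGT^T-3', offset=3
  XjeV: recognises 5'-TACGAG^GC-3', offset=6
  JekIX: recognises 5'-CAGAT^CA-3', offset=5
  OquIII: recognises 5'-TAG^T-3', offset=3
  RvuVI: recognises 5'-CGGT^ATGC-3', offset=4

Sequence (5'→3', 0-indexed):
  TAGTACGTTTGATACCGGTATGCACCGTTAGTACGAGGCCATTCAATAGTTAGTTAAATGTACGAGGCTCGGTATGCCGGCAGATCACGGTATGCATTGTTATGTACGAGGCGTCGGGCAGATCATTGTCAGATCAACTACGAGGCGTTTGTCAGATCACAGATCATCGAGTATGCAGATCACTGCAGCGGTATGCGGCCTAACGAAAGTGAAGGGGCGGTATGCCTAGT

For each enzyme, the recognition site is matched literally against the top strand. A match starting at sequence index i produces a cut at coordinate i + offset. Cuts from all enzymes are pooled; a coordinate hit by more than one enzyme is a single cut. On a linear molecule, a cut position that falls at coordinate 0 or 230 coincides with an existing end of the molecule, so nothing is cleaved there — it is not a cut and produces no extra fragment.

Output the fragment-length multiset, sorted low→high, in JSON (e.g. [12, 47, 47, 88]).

Per-enzyme occurrences:
  NpsIV (CGTT, off=3): starts [5, 25, 145] → cuts [8, 28, 148]
  XjeV (TACGAGGC, off=6): starts [31, 60, 104, 138] → cuts [37, 66, 110, 144]
  JekIX (CAGATCA, off=5): starts [80, 118, 129, 152, 159, 175] → cuts [85, 123, 134, 157, 164, 180]
  OquIII (TAGT, off=3): starts [0, 28, 46, 50, 226] → cuts [3, 31, 49, 53, 229]
  RvuVI (CGGTATGC, off=4): starts [15, 69, 87, 188, 217] → cuts [19, 73, 91, 192, 221]

All cut coordinates (distinct, sorted): [3, 8, 19, 28, 31, 37, 49, 53, 66, 73, 85, 91, 110, 123, 134, 144, 148, 157, 164, 180, 192, 221, 229]

Fragment lengths:
  [0,3): 3 bp
  [3,8): 5 bp
  [8,19): 11 bp
  [19,28): 9 bp
  [28,31): 3 bp
  [31,37): 6 bp
  [37,49): 12 bp
  [49,53): 4 bp
  [53,66): 13 bp
  [66,73): 7 bp
  [73,85): 12 bp
  [85,91): 6 bp
  [91,110): 19 bp
  [110,123): 13 bp
  [123,134): 11 bp
  [134,144): 10 bp
  [144,148): 4 bp
  [148,157): 9 bp
  [157,164): 7 bp
  [164,180): 16 bp
  [180,192): 12 bp
  [192,221): 29 bp
  [221,229): 8 bp
  [229,230): 1 bp

[1,3,3,4,4,5,6,6,7,7,8,9,9,10,11,11,12,12,12,13,13,16,19,29]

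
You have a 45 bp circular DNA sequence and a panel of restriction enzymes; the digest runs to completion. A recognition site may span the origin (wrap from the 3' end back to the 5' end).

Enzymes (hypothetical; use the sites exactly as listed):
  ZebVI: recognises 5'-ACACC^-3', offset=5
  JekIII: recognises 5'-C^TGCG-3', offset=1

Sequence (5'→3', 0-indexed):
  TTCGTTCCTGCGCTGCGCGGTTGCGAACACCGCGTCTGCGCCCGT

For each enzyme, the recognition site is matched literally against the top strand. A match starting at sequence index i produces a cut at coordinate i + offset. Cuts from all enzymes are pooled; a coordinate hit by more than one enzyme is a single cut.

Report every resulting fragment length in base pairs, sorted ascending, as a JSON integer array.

[5,5,17,18]

Scan for sites:
  ZebVI ACACC/5: at [26] ⇒ [31]
  JekIII CTGCG/1: at [7, 12, 35] ⇒ [8, 13, 36]

All cut coordinates (distinct, sorted): [8, 13, 31, 36]

Fragments:
  8→13: 5 bp
  13→31: 18 bp
  31→36: 5 bp
  36→8 (wrap): 45-36+8 = 17 bp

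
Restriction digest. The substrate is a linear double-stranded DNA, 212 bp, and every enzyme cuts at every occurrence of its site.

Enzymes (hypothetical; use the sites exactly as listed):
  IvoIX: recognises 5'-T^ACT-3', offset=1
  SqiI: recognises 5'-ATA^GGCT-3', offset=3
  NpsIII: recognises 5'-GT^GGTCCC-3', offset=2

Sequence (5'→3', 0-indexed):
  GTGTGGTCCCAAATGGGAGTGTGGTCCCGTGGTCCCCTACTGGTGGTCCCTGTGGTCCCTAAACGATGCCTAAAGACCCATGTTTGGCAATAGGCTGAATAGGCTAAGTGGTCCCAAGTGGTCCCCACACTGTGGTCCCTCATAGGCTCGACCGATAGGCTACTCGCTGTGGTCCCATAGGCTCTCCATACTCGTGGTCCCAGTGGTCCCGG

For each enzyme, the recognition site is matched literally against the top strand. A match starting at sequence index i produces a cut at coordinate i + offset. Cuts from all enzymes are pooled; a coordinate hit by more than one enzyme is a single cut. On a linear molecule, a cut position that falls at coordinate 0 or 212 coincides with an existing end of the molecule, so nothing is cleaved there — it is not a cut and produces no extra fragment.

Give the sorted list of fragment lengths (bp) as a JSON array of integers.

Per-enzyme occurrences:
  IvoIX TACT/1: at [37, 160, 188] ⇒ [38, 161, 189]
  SqiI ATAGGCT/3: at [89, 98, 141, 154, 176] ⇒ [92, 101, 144, 157, 179]
  NpsIII GTGGTCCC/2: at [2, 20, 28, 42, 51, 107, 117, 131, 168, 193, 202] ⇒ [4, 22, 30, 44, 53, 109, 119, 133, 170, 195, 204]

All cut coordinates (distinct, sorted): [4, 22, 30, 38, 44, 53, 92, 101, 109, 119, 133, 144, 157, 161, 170, 179, 189, 195, 204]

Fragments:
  [0,4): 4 bp
  [4,22): 18 bp
  [22,30): 8 bp
  [30,38): 8 bp
  [38,44): 6 bp
  [44,53): 9 bp
  [53,92): 39 bp
  [92,101): 9 bp
  [101,109): 8 bp
  [109,119): 10 bp
  [119,133): 14 bp
  [133,144): 11 bp
  [144,157): 13 bp
  [157,161): 4 bp
  [161,170): 9 bp
  [170,179): 9 bp
  [179,189): 10 bp
  [189,195): 6 bp
  [195,204): 9 bp
  [204,212): 8 bp

[4,4,6,6,8,8,8,8,9,9,9,9,9,10,10,11,13,14,18,39]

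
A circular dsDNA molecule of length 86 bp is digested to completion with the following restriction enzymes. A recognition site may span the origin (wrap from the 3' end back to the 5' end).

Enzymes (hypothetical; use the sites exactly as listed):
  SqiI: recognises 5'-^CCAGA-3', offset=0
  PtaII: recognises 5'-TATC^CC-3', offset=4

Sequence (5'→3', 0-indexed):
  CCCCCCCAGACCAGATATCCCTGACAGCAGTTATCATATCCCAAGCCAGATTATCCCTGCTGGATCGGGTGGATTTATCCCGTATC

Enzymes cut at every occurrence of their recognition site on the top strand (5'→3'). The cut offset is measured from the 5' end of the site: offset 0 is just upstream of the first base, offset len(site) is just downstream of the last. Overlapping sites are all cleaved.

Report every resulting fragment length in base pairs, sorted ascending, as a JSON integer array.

[5,5,5,7,9,10,21,24]

Per-enzyme occurrences:
  SqiI (CCAGA, off=0): starts [5, 10, 45] → cuts [5, 10, 45]
  PtaII (TATCCC, off=4): starts [15, 36, 51, 75, 82] → cuts [0, 19, 40, 55, 79]

Pooled cuts: [0, 5, 10, 19, 40, 45, 55, 79]

Fragments:
  0→5: 5 bp
  5→10: 5 bp
  10→19: 9 bp
  19→40: 21 bp
  40→45: 5 bp
  45→55: 10 bp
  55→79: 24 bp
  79→0 (wrap): 86-79+0 = 7 bp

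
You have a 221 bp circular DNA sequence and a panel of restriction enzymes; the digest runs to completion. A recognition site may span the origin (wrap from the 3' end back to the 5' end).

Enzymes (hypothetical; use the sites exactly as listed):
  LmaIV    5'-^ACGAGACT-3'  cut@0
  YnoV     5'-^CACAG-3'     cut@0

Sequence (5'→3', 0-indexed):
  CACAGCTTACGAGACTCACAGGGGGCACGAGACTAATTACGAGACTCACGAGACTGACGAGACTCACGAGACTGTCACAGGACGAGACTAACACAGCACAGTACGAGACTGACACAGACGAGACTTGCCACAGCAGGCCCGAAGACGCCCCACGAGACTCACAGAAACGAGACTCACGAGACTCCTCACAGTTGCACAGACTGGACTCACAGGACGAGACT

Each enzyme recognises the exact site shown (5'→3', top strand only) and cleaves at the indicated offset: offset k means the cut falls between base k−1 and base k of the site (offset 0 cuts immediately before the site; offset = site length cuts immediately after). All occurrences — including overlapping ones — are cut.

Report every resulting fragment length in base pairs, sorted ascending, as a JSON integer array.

[5,5,6,6,6,7,8,8,8,8,8,9,9,9,9,10,10,10,10,11,11,12,13,23]

Site scan:
  LmaIV (ACGAGACT, off=0): starts [8, 26, 38, 47, 56, 65, 81, 102, 117, 151, 166, 175, 213] → cuts [8, 26, 38, 47, 56, 65, 81, 102, 117, 151, 166, 175, 213]
  YnoV (CACAG, off=0): starts [0, 16, 75, 91, 96, 112, 128, 159, 186, 194, 207] → cuts [0, 16, 75, 91, 96, 112, 128, 159, 186, 194, 207]

Pooled cuts: [0, 8, 16, 26, 38, 47, 56, 65, 75, 81, 91, 96, 102, 112, 117, 128, 151, 159, 166, 175, 186, 194, 207, 213]

Fragments:
  0→8: 8 bp
  8→16: 8 bp
  16→26: 10 bp
  26→38: 12 bp
  38→47: 9 bp
  47→56: 9 bp
  56→65: 9 bp
  65→75: 10 bp
  75→81: 6 bp
  81→91: 10 bp
  91→96: 5 bp
  96→102: 6 bp
  102→112: 10 bp
  112→117: 5 bp
  117→128: 11 bp
  128→151: 23 bp
  151→159: 8 bp
  159→166: 7 bp
  166→175: 9 bp
  175→186: 11 bp
  186→194: 8 bp
  194→207: 13 bp
  207→213: 6 bp
  213→0 (wrap): 221-213+0 = 8 bp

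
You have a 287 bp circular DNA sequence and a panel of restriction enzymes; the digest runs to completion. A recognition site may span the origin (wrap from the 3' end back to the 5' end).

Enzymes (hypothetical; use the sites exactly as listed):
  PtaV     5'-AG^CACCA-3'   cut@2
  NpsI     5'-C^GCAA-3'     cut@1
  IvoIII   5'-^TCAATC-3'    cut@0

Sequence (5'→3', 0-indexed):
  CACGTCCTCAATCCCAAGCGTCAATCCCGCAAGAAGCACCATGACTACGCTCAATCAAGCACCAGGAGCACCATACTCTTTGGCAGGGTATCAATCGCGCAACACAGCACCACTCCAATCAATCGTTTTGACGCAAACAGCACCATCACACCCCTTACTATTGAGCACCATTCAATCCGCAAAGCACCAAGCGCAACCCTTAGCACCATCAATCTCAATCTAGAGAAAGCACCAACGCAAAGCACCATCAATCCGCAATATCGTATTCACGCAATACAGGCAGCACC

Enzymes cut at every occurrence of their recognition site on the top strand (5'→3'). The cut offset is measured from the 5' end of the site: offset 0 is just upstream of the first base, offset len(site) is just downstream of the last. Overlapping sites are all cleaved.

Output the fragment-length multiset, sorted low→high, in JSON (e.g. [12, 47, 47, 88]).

[5,5,6,6,6,6,7,7,7,8,8,8,8,8,9,9,9,11,11,13,14,14,15,16,22,24,25]

Per-enzyme occurrences:
  PtaV (AGCACCA, off=2): starts [34, 57, 66, 105, 138, 163, 182, 201, 227, 240] → cuts [36, 59, 68, 107, 140, 165, 184, 203, 229, 242]
  NpsI (CGCAA, off=1): starts [27, 97, 131, 177, 191, 235, 253, 269] → cuts [28, 98, 132, 178, 192, 236, 254, 270]
  IvoIII (TCAATC, off=0): starts [7, 20, 50, 90, 118, 171, 208, 214, 247] → cuts [7, 20, 50, 90, 118, 171, 208, 214, 247]

Pooled cuts: [7, 20, 28, 36, 50, 59, 68, 90, 98, 107, 118, 132, 140, 165, 171, 178, 184, 192, 203, 208, 214, 229, 236, 242, 247, 254, 270]

Fragments:
  7→20: 13 bp
  20→28: 8 bp
  28→36: 8 bp
  36→50: 14 bp
  50→59: 9 bp
  59→68: 9 bp
  68→90: 22 bp
  90→98: 8 bp
  98→107: 9 bp
  107→118: 11 bp
  118→132: 14 bp
  132→140: 8 bp
  140→165: 25 bp
  165→171: 6 bp
  171→178: 7 bp
  178→184: 6 bp
  184→192: 8 bp
  192→203: 11 bp
  203→208: 5 bp
  208→214: 6 bp
  214→229: 15 bp
  229→236: 7 bp
  236→242: 6 bp
  242→247: 5 bp
  247→254: 7 bp
  254→270: 16 bp
  270→7 (wrap): 287-270+7 = 24 bp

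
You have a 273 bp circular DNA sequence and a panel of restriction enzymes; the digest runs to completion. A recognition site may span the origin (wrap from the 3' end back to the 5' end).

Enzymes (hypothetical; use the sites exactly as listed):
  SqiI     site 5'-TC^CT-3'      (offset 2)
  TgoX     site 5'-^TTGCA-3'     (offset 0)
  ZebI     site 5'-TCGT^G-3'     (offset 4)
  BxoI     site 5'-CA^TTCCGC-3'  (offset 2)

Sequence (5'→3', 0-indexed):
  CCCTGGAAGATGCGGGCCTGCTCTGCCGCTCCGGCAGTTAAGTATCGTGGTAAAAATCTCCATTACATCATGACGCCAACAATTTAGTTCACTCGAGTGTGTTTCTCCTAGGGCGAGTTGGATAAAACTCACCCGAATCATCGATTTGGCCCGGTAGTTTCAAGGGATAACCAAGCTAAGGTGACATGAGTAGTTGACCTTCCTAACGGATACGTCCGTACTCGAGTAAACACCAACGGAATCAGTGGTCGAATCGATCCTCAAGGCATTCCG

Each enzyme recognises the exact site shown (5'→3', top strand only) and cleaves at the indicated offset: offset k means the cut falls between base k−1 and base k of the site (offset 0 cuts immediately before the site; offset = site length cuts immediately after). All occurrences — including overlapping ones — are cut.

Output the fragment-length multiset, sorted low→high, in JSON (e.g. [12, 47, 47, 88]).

Scan for sites:
  SqiI (TCCT, off=2): starts [105, 200, 257] → cuts [107, 202, 259]
  TgoX (TTGCA, off=0): no sites
  ZebI (TCGTG, off=4): starts [44] → cuts [48]
  BxoI (CATTCCGC, off=2): starts [266] → cuts [268]

Pooled cuts: [48, 107, 202, 259, 268]

Fragment lengths:
  48→107: 59 bp
  107→202: 95 bp
  202→259: 57 bp
  259→268: 9 bp
  268→48 (wrap): 273-268+48 = 53 bp

[9,53,57,59,95]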